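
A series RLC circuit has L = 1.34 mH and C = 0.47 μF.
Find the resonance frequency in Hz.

Step 1 — Resonance condition Im(Z)=0 gives ω₀ = 1/√(LC).
Step 2 — ω₀ = 1/√(0.00134·4.7e-07) = 3.985e+04 rad/s.
Step 3 — f₀ = ω₀/(2π) = 6342 Hz.

f₀ = 6342 Hz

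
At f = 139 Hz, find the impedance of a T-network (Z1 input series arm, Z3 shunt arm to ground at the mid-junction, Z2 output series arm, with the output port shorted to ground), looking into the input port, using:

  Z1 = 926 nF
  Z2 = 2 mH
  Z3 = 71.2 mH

Step 1 — Angular frequency: ω = 2π·f = 2π·139 = 873.4 rad/s.
Step 2 — Component impedances:
  Z1: Z = 1/(jωC) = -j/(ω·C) = 0 - j1237 Ω
  Z2: Z = jωL = j·873.4·0.002 = 0 + j1.747 Ω
  Z3: Z = jωL = j·873.4·0.0712 = 0 + j62.18 Ω
Step 3 — With the output port shorted to ground, the output series arm Z2 runs from the junction to ground; the shunt arm Z3 also runs from the junction to ground. They appear in parallel: Z3 || Z2 = 0 + j1.699 Ω.
Step 4 — Series with input arm Z1: Z_in = Z1 + (Z3 || Z2) = 0 - j1235 Ω = 1235∠-90.0° Ω.

Z = 0 - j1235 Ω = 1235∠-90.0° Ω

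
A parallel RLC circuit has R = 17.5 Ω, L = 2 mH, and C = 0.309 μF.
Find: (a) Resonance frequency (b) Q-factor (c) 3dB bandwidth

Step 1 — Resonance: ω₀ = 1/√(LC) = 1/√(0.002·3.09e-07) = 4.023e+04 rad/s.
Step 2 — f₀ = ω₀/(2π) = 6402 Hz.
Step 3 — Parallel Q: Q = R/(ω₀L) = 17.5/(4.023e+04·0.002) = 0.2175.
Step 4 — Bandwidth: Δω = ω₀/Q = 1.849e+05 rad/s; BW = Δω/(2π) = 2.943e+04 Hz.

(a) f₀ = 6402 Hz  (b) Q = 0.2175  (c) BW = 2.943e+04 Hz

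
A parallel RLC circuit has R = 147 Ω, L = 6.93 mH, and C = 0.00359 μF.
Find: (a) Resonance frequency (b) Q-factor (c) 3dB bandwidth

Step 1 — Resonance: ω₀ = 1/√(LC) = 1/√(0.00693·3.59e-09) = 2.005e+05 rad/s.
Step 2 — f₀ = ω₀/(2π) = 3.191e+04 Hz.
Step 3 — Parallel Q: Q = R/(ω₀L) = 147/(2.005e+05·0.00693) = 0.1058.
Step 4 — Bandwidth: Δω = ω₀/Q = 1.895e+06 rad/s; BW = Δω/(2π) = 3.016e+05 Hz.

(a) f₀ = 3.191e+04 Hz  (b) Q = 0.1058  (c) BW = 3.016e+05 Hz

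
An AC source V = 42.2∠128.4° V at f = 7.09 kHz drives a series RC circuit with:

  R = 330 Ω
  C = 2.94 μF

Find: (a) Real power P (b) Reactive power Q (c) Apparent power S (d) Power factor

Step 1 — Angular frequency: ω = 2π·f = 2π·7090 = 4.455e+04 rad/s.
Step 2 — Component impedances:
  R: Z = R = 330 Ω
  C: Z = 1/(jωC) = -j/(ω·C) = 0 - j7.635 Ω
Step 3 — Series combination: Z_total = R + C = 330 - j7.635 Ω = 330.1∠-1.3° Ω.
Step 4 — Source phasor: V = 42.2∠128.4° V = -26.21 + j33.07 V.
Step 5 — Current: I = V / Z = -0.08171 + j0.09833 A = 0.1278∠129.7° A.
Step 6 — Complex power: S = V·I* = 5.394 - j0.1248 VA.
Step 7 — Real power: P = Re(S) = 5.394 W.
Step 8 — Reactive power: Q = Im(S) = -0.1248 VAR.
Step 9 — Apparent power: |S| = 5.395 VA.
Step 10 — Power factor: PF = P/|S| = 0.9997 (leading).

(a) P = 5.394 W  (b) Q = -0.1248 VAR  (c) S = 5.395 VA  (d) PF = 0.9997 (leading)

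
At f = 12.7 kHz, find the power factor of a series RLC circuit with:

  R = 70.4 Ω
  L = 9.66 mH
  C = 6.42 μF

Step 1 — Angular frequency: ω = 2π·f = 2π·1.27e+04 = 7.98e+04 rad/s.
Step 2 — Component impedances:
  R: Z = R = 70.4 Ω
  L: Z = jωL = j·7.98e+04·0.00966 = 0 + j770.8 Ω
  C: Z = 1/(jωC) = -j/(ω·C) = 0 - j1.952 Ω
Step 3 — Series combination: Z_total = R + L + C = 70.4 + j768.9 Ω = 772.1∠84.8° Ω.
Step 4 — Power factor: PF = cos(φ) = Re(Z)/|Z| = 70.4/772.1 = 0.09118.
Step 5 — Type: Im(Z) = 768.9 ⇒ lagging (phase φ = 84.8°).

PF = 0.09118 (lagging, φ = 84.8°)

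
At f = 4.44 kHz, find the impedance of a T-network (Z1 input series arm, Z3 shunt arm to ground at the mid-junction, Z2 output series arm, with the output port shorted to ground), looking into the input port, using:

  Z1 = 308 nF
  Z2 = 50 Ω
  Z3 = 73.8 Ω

Step 1 — Angular frequency: ω = 2π·f = 2π·4440 = 2.79e+04 rad/s.
Step 2 — Component impedances:
  Z1: Z = 1/(jωC) = -j/(ω·C) = 0 - j116.4 Ω
  Z2: Z = R = 50 Ω
  Z3: Z = R = 73.8 Ω
Step 3 — With the output port shorted to ground, the output series arm Z2 runs from the junction to ground; the shunt arm Z3 also runs from the junction to ground. They appear in parallel: Z3 || Z2 = 29.81 Ω.
Step 4 — Series with input arm Z1: Z_in = Z1 + (Z3 || Z2) = 29.81 - j116.4 Ω = 120.1∠-75.6° Ω.

Z = 29.81 - j116.4 Ω = 120.1∠-75.6° Ω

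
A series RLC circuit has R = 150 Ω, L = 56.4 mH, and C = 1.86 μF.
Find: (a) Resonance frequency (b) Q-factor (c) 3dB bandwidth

Step 1 — Resonance: ω₀ = 1/√(LC) = 1/√(0.0564·1.86e-06) = 3087 rad/s.
Step 2 — f₀ = ω₀/(2π) = 491.4 Hz.
Step 3 — Series Q: Q = ω₀L/R = 3087·0.0564/150 = 1.161.
Step 4 — Bandwidth: Δω = ω₀/Q = 2660 rad/s; BW = Δω/(2π) = 423.3 Hz.

(a) f₀ = 491.4 Hz  (b) Q = 1.161  (c) BW = 423.3 Hz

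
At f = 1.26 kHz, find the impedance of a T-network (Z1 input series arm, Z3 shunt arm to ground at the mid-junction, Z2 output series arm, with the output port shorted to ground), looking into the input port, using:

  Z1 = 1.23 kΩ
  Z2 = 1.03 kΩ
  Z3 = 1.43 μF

Step 1 — Angular frequency: ω = 2π·f = 2π·1260 = 7917 rad/s.
Step 2 — Component impedances:
  Z1: Z = R = 1230 Ω
  Z2: Z = R = 1030 Ω
  Z3: Z = 1/(jωC) = -j/(ω·C) = 0 - j88.33 Ω
Step 3 — With the output port shorted to ground, the output series arm Z2 runs from the junction to ground; the shunt arm Z3 also runs from the junction to ground. They appear in parallel: Z3 || Z2 = 7.52 - j87.69 Ω.
Step 4 — Series with input arm Z1: Z_in = Z1 + (Z3 || Z2) = 1238 - j87.69 Ω = 1241∠-4.1° Ω.

Z = 1238 - j87.69 Ω = 1241∠-4.1° Ω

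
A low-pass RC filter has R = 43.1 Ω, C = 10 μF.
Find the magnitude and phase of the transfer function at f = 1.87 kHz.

Step 1 — Angular frequency: ω = 2π·1870 = 1.175e+04 rad/s.
Step 2 — Transfer function: H(jω) = 1/(1 + jωRC).
Step 3 — Denominator: 1 + jωRC = 1 + j·1.175e+04·43.1·1e-05 = 1 + j5.064.
Step 4 — H = 0.03753 - j0.1901.
Step 5 — Magnitude: |H| = 0.1937 (-14.3 dB); phase: φ = -78.8°.

|H| = 0.1937 (-14.3 dB), φ = -78.8°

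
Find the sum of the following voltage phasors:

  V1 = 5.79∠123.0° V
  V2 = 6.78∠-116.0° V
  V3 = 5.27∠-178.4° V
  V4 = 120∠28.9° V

Step 1 — Convert each phasor to rectangular form:
  V1 = 5.79·(cos(123.0°) + j·sin(123.0°)) = -3.153 + j4.856 V
  V2 = 6.78·(cos(-116.0°) + j·sin(-116.0°)) = -2.972 - j6.094 V
  V3 = 5.27·(cos(-178.4°) + j·sin(-178.4°)) = -5.268 - j0.1471 V
  V4 = 120·(cos(28.9°) + j·sin(28.9°)) = 105.1 + j57.99 V
Step 2 — Sum components: V_total = 93.66 + j56.61 V.
Step 3 — Convert to polar: |V_total| = 109.4 V, ∠V_total = 31.1°.

V_total = 109.4∠31.1° V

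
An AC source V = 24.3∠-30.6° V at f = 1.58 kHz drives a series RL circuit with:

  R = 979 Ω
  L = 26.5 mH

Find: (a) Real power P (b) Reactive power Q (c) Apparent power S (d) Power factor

Step 1 — Angular frequency: ω = 2π·f = 2π·1580 = 9927 rad/s.
Step 2 — Component impedances:
  R: Z = R = 979 Ω
  L: Z = jωL = j·9927·0.0265 = 0 + j263.1 Ω
Step 3 — Series combination: Z_total = R + L = 979 + j263.1 Ω = 1014∠15.0° Ω.
Step 4 — Source phasor: V = 24.3∠-30.6° V = 20.92 - j12.37 V.
Step 5 — Current: I = V / Z = 0.01676 - j0.01714 A = 0.02397∠-45.6° A.
Step 6 — Complex power: S = V·I* = 0.5625 + j0.1512 VA.
Step 7 — Real power: P = Re(S) = 0.5625 W.
Step 8 — Reactive power: Q = Im(S) = 0.1512 VAR.
Step 9 — Apparent power: |S| = 0.5825 VA.
Step 10 — Power factor: PF = P/|S| = 0.9657 (lagging).

(a) P = 0.5625 W  (b) Q = 0.1512 VAR  (c) S = 0.5825 VA  (d) PF = 0.9657 (lagging)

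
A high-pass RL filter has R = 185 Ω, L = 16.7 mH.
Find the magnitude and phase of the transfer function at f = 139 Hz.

Step 1 — Angular frequency: ω = 2π·139 = 873.4 rad/s.
Step 2 — Transfer function: H(jω) = jωL/(R + jωL).
Step 3 — Numerator jωL = j·14.59; denominator R + jωL = 185 + j14.59.
Step 4 — H = 0.006177 + j0.07835.
Step 5 — Magnitude: |H| = 0.07859 (-22.1 dB); phase: φ = 85.5°.

|H| = 0.07859 (-22.1 dB), φ = 85.5°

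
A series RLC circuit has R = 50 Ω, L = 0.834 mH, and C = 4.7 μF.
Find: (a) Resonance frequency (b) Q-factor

Step 1 — Resonance condition Im(Z)=0 gives ω₀ = 1/√(LC).
Step 2 — ω₀ = 1/√(0.000834·4.7e-06) = 1.597e+04 rad/s.
Step 3 — f₀ = ω₀/(2π) = 2542 Hz.
Step 4 — Series Q: Q = ω₀L/R = 1.597e+04·0.000834/50 = 0.2664.

(a) f₀ = 2542 Hz  (b) Q = 0.2664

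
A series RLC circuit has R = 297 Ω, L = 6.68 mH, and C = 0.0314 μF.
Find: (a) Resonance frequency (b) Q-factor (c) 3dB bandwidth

Step 1 — Resonance condition Im(Z)=0 gives ω₀ = 1/√(LC).
Step 2 — ω₀ = 1/√(0.00668·3.14e-08) = 6.905e+04 rad/s.
Step 3 — f₀ = ω₀/(2π) = 1.099e+04 Hz.
Step 4 — Series Q: Q = ω₀L/R = 6.905e+04·0.00668/297 = 1.553.
Step 5 — 3dB bandwidth: Δω = ω₀/Q = 4.446e+04 rad/s; BW = Δω/(2π) = 7076 Hz.

(a) f₀ = 1.099e+04 Hz  (b) Q = 1.553  (c) BW = 7076 Hz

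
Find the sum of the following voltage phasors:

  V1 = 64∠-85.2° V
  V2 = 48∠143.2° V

Step 1 — Convert each phasor to rectangular form:
  V1 = 64·(cos(-85.2°) + j·sin(-85.2°)) = 5.355 - j63.78 V
  V2 = 48·(cos(143.2°) + j·sin(143.2°)) = -38.44 + j28.75 V
Step 2 — Sum components: V_total = -33.08 - j35.02 V.
Step 3 — Convert to polar: |V_total| = 48.18 V, ∠V_total = -133.4°.

V_total = 48.18∠-133.4° V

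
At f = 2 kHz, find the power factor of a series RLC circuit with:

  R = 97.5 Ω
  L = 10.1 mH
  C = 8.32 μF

Step 1 — Angular frequency: ω = 2π·f = 2π·2000 = 1.257e+04 rad/s.
Step 2 — Component impedances:
  R: Z = R = 97.5 Ω
  L: Z = jωL = j·1.257e+04·0.0101 = 0 + j126.9 Ω
  C: Z = 1/(jωC) = -j/(ω·C) = 0 - j9.565 Ω
Step 3 — Series combination: Z_total = R + L + C = 97.5 + j117.4 Ω = 152.6∠50.3° Ω.
Step 4 — Power factor: PF = cos(φ) = Re(Z)/|Z| = 97.5/152.573 = 0.639.
Step 5 — Type: Im(Z) = 117.4 ⇒ lagging (phase φ = 50.3°).

PF = 0.639 (lagging, φ = 50.3°)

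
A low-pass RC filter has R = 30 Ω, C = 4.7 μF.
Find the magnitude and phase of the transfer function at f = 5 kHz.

Step 1 — Angular frequency: ω = 2π·5000 = 3.142e+04 rad/s.
Step 2 — Transfer function: H(jω) = 1/(1 + jωRC).
Step 3 — Denominator: 1 + jωRC = 1 + j·3.142e+04·30·4.7e-06 = 1 + j4.43.
Step 4 — H = 0.04849 - j0.2148.
Step 5 — Magnitude: |H| = 0.2202 (-13.1 dB); phase: φ = -77.3°.

|H| = 0.2202 (-13.1 dB), φ = -77.3°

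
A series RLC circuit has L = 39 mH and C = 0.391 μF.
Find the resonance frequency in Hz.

Step 1 — Resonance condition Im(Z)=0 gives ω₀ = 1/√(LC).
Step 2 — ω₀ = 1/√(0.039·3.91e-07) = 8098 rad/s.
Step 3 — f₀ = ω₀/(2π) = 1289 Hz.

f₀ = 1289 Hz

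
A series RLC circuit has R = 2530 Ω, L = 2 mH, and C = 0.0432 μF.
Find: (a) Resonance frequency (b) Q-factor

Step 1 — Resonance condition Im(Z)=0 gives ω₀ = 1/√(LC).
Step 2 — ω₀ = 1/√(0.002·4.32e-08) = 1.076e+05 rad/s.
Step 3 — f₀ = ω₀/(2π) = 1.712e+04 Hz.
Step 4 — Series Q: Q = ω₀L/R = 1.076e+05·0.002/2530 = 0.08505.

(a) f₀ = 1.712e+04 Hz  (b) Q = 0.08505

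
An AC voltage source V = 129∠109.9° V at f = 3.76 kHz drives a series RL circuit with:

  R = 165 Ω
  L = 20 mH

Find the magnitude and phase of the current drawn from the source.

Step 1 — Angular frequency: ω = 2π·f = 2π·3760 = 2.362e+04 rad/s.
Step 2 — Component impedances:
  R: Z = R = 165 Ω
  L: Z = jωL = j·2.362e+04·0.02 = 0 + j472.5 Ω
Step 3 — Series combination: Z_total = R + L = 165 + j472.5 Ω = 500.5∠70.8° Ω.
Step 4 — Source phasor: V = 129∠109.9° V = -43.91 + j121.3 V.
Step 5 — Ohm's law: I = V / Z_total = (-43.91 + j121.3) / (165 + j472.5) = 0.1999 + j0.1627 A.
Step 6 — Convert to polar: |I| = 0.2578 A, ∠I = 39.1°.

I = 0.2578∠39.1° A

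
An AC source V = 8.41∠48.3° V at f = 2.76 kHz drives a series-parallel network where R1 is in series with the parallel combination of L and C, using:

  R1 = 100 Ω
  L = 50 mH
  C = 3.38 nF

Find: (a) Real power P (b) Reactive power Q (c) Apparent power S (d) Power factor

Step 1 — Angular frequency: ω = 2π·f = 2π·2760 = 1.734e+04 rad/s.
Step 2 — Component impedances:
  R1: Z = R = 100 Ω
  L: Z = jωL = j·1.734e+04·0.05 = 0 + j867.1 Ω
  C: Z = 1/(jωC) = -j/(ω·C) = 0 - j1.706e+04 Ω
Step 3 — Parallel branch: L || C = 1/(1/L + 1/C) = 0 + j913.5 Ω.
Step 4 — Series with R1: Z_total = R1 + (L || C) = 100 + j913.5 Ω = 919∠83.8° Ω.
Step 5 — Source phasor: V = 8.41∠48.3° V = 5.595 + j6.279 V.
Step 6 — Current: I = V / Z = 0.007455 - j0.005308 A = 0.009152∠-35.5° A.
Step 7 — Complex power: S = V·I* = 0.008375 + j0.07651 VA.
Step 8 — Real power: P = Re(S) = 0.008375 W.
Step 9 — Reactive power: Q = Im(S) = 0.07651 VAR.
Step 10 — Apparent power: |S| = 0.07697 VA.
Step 11 — Power factor: PF = P/|S| = 0.1088 (lagging).

(a) P = 0.008375 W  (b) Q = 0.07651 VAR  (c) S = 0.07697 VA  (d) PF = 0.1088 (lagging)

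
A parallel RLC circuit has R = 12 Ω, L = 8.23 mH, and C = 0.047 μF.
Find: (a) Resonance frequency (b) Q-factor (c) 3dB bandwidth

Step 1 — Resonance: ω₀ = 1/√(LC) = 1/√(0.00823·4.7e-08) = 5.085e+04 rad/s.
Step 2 — f₀ = ω₀/(2π) = 8092 Hz.
Step 3 — Parallel Q: Q = R/(ω₀L) = 12/(5.085e+04·0.00823) = 0.02868.
Step 4 — Bandwidth: Δω = ω₀/Q = 1.773e+06 rad/s; BW = Δω/(2π) = 2.822e+05 Hz.

(a) f₀ = 8092 Hz  (b) Q = 0.02868  (c) BW = 2.822e+05 Hz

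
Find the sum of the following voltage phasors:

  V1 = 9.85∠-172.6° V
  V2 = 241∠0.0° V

Step 1 — Convert each phasor to rectangular form:
  V1 = 9.85·(cos(-172.6°) + j·sin(-172.6°)) = -9.768 - j1.269 V
  V2 = 241·(cos(0.0°) + j·sin(0.0°)) = 241 V
Step 2 — Sum components: V_total = 231.2 - j1.269 V.
Step 3 — Convert to polar: |V_total| = 231.2 V, ∠V_total = -0.3°.

V_total = 231.2∠-0.3° V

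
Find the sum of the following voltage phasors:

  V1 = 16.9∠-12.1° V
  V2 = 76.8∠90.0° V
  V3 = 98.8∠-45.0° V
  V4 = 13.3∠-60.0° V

Step 1 — Convert each phasor to rectangular form:
  V1 = 16.9·(cos(-12.1°) + j·sin(-12.1°)) = 16.52 - j3.543 V
  V2 = 76.8·(cos(90.0°) + j·sin(90.0°)) = 0 + j76.8 V
  V3 = 98.8·(cos(-45.0°) + j·sin(-45.0°)) = 69.86 - j69.86 V
  V4 = 13.3·(cos(-60.0°) + j·sin(-60.0°)) = 6.65 - j11.52 V
Step 2 — Sum components: V_total = 93.04 - j8.123 V.
Step 3 — Convert to polar: |V_total| = 93.39 V, ∠V_total = -5.0°.

V_total = 93.39∠-5.0° V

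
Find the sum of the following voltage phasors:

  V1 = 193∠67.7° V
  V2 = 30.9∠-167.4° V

Step 1 — Convert each phasor to rectangular form:
  V1 = 193·(cos(67.7°) + j·sin(67.7°)) = 73.24 + j178.6 V
  V2 = 30.9·(cos(-167.4°) + j·sin(-167.4°)) = -30.16 - j6.741 V
Step 2 — Sum components: V_total = 43.08 + j171.8 V.
Step 3 — Convert to polar: |V_total| = 177.1 V, ∠V_total = 75.9°.

V_total = 177.1∠75.9° V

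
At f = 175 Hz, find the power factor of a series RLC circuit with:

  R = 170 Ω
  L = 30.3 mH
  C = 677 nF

Step 1 — Angular frequency: ω = 2π·f = 2π·175 = 1100 rad/s.
Step 2 — Component impedances:
  R: Z = R = 170 Ω
  L: Z = jωL = j·1100·0.0303 = 0 + j33.32 Ω
  C: Z = 1/(jωC) = -j/(ω·C) = 0 - j1343 Ω
Step 3 — Series combination: Z_total = R + L + C = 170 - j1310 Ω = 1321∠-82.6° Ω.
Step 4 — Power factor: PF = cos(φ) = Re(Z)/|Z| = 170/1321 = 0.1287.
Step 5 — Type: Im(Z) = -1310 ⇒ leading (phase φ = -82.6°).

PF = 0.1287 (leading, φ = -82.6°)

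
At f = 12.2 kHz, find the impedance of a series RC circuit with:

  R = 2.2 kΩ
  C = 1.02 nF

Step 1 — Angular frequency: ω = 2π·f = 2π·1.22e+04 = 7.665e+04 rad/s.
Step 2 — Component impedances:
  R: Z = R = 2200 Ω
  C: Z = 1/(jωC) = -j/(ω·C) = 0 - j1.279e+04 Ω
Step 3 — Series combination: Z_total = R + C = 2200 - j1.279e+04 Ω = 1.298e+04∠-80.2° Ω.

Z = 2200 - j1.279e+04 Ω = 1.298e+04∠-80.2° Ω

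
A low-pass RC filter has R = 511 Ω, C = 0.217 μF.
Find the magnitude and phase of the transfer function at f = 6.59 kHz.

Step 1 — Angular frequency: ω = 2π·6590 = 4.141e+04 rad/s.
Step 2 — Transfer function: H(jω) = 1/(1 + jωRC).
Step 3 — Denominator: 1 + jωRC = 1 + j·4.141e+04·511·2.17e-07 = 1 + j4.591.
Step 4 — H = 0.04529 - j0.2079.
Step 5 — Magnitude: |H| = 0.2128 (-13.4 dB); phase: φ = -77.7°.

|H| = 0.2128 (-13.4 dB), φ = -77.7°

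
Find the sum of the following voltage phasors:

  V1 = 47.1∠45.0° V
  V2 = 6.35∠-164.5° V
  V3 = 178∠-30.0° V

Step 1 — Convert each phasor to rectangular form:
  V1 = 47.1·(cos(45.0°) + j·sin(45.0°)) = 33.3 + j33.3 V
  V2 = 6.35·(cos(-164.5°) + j·sin(-164.5°)) = -6.119 - j1.697 V
  V3 = 178·(cos(-30.0°) + j·sin(-30.0°)) = 154.2 - j89 V
Step 2 — Sum components: V_total = 181.3 - j57.39 V.
Step 3 — Convert to polar: |V_total| = 190.2 V, ∠V_total = -17.6°.

V_total = 190.2∠-17.6° V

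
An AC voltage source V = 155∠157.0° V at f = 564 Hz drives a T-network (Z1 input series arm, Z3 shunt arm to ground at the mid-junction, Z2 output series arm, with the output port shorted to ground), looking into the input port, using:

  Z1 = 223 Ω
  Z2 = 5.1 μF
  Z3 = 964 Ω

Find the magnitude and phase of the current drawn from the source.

Step 1 — Angular frequency: ω = 2π·f = 2π·564 = 3544 rad/s.
Step 2 — Component impedances:
  Z1: Z = R = 223 Ω
  Z2: Z = 1/(jωC) = -j/(ω·C) = 0 - j55.33 Ω
  Z3: Z = R = 964 Ω
Step 3 — With the output port shorted to ground, the output series arm Z2 runs from the junction to ground; the shunt arm Z3 also runs from the junction to ground. They appear in parallel: Z3 || Z2 = 3.165 - j55.15 Ω.
Step 4 — Series with input arm Z1: Z_in = Z1 + (Z3 || Z2) = 226.2 - j55.15 Ω = 232.8∠-13.7° Ω.
Step 5 — Source phasor: V = 155∠157.0° V = -142.7 + j60.56 V.
Step 6 — Ohm's law: I = V / Z_total = (-142.7 + j60.56) / (226.2 - j55.15) = -0.6571 + j0.1076 A.
Step 7 — Convert to polar: |I| = 0.6658 A, ∠I = 170.7°.

I = 0.6658∠170.7° A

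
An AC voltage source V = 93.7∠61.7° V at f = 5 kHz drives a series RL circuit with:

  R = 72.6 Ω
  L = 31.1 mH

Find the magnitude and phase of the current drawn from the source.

Step 1 — Angular frequency: ω = 2π·f = 2π·5000 = 3.142e+04 rad/s.
Step 2 — Component impedances:
  R: Z = R = 72.6 Ω
  L: Z = jωL = j·3.142e+04·0.0311 = 0 + j977 Ω
Step 3 — Series combination: Z_total = R + L = 72.6 + j977 Ω = 979.7∠85.8° Ω.
Step 4 — Source phasor: V = 93.7∠61.7° V = 44.42 + j82.5 V.
Step 5 — Ohm's law: I = V / Z_total = (44.42 + j82.5) / (72.6 + j977) = 0.08734 - j0.03898 A.
Step 6 — Convert to polar: |I| = 0.09564 A, ∠I = -24.1°.

I = 0.09564∠-24.1° A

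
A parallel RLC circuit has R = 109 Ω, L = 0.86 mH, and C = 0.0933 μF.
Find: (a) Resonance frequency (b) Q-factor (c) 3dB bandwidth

Step 1 — Resonance: ω₀ = 1/√(LC) = 1/√(0.00086·9.33e-08) = 1.116e+05 rad/s.
Step 2 — f₀ = ω₀/(2π) = 1.777e+04 Hz.
Step 3 — Parallel Q: Q = R/(ω₀L) = 109/(1.116e+05·0.00086) = 1.135.
Step 4 — Bandwidth: Δω = ω₀/Q = 9.833e+04 rad/s; BW = Δω/(2π) = 1.565e+04 Hz.

(a) f₀ = 1.777e+04 Hz  (b) Q = 1.135  (c) BW = 1.565e+04 Hz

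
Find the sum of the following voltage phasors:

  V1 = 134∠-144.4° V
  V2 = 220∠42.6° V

Step 1 — Convert each phasor to rectangular form:
  V1 = 134·(cos(-144.4°) + j·sin(-144.4°)) = -109 - j78 V
  V2 = 220·(cos(42.6°) + j·sin(42.6°)) = 161.9 + j148.9 V
Step 2 — Sum components: V_total = 52.99 + j70.91 V.
Step 3 — Convert to polar: |V_total| = 88.52 V, ∠V_total = 53.2°.

V_total = 88.52∠53.2° V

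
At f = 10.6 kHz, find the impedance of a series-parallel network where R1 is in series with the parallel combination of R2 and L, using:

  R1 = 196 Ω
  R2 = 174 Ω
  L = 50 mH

Step 1 — Angular frequency: ω = 2π·f = 2π·1.06e+04 = 6.66e+04 rad/s.
Step 2 — Component impedances:
  R1: Z = R = 196 Ω
  R2: Z = R = 174 Ω
  L: Z = jωL = j·6.66e+04·0.05 = 0 + j3330 Ω
Step 3 — Parallel branch: R2 || L = 1/(1/R2 + 1/L) = 173.5 + j9.067 Ω.
Step 4 — Series with R1: Z_total = R1 + (R2 || L) = 369.5 + j9.067 Ω = 369.6∠1.4° Ω.

Z = 369.5 + j9.067 Ω = 369.6∠1.4° Ω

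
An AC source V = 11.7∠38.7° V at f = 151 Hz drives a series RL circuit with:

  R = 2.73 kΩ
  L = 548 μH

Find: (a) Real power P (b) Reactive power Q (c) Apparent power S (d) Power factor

Step 1 — Angular frequency: ω = 2π·f = 2π·151 = 948.8 rad/s.
Step 2 — Component impedances:
  R: Z = R = 2730 Ω
  L: Z = jωL = j·948.8·0.000548 = 0 + j0.5199 Ω
Step 3 — Series combination: Z_total = R + L = 2730 + j0.5199 Ω = 2730∠0.0° Ω.
Step 4 — Source phasor: V = 11.7∠38.7° V = 9.131 + j7.315 V.
Step 5 — Current: I = V / Z = 0.003345 + j0.002679 A = 0.004286∠38.7° A.
Step 6 — Complex power: S = V·I* = 0.05014 + j9.55e-06 VA.
Step 7 — Real power: P = Re(S) = 0.05014 W.
Step 8 — Reactive power: Q = Im(S) = 9.55e-06 VAR.
Step 9 — Apparent power: |S| = 0.05014 VA.
Step 10 — Power factor: PF = P/|S| = 1 (lagging).

(a) P = 0.05014 W  (b) Q = 9.55e-06 VAR  (c) S = 0.05014 VA  (d) PF = 1 (lagging)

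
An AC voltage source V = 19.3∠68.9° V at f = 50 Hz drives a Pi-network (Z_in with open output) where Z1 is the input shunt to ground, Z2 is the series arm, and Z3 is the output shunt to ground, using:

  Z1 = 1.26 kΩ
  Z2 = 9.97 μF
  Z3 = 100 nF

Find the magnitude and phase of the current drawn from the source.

Step 1 — Angular frequency: ω = 2π·f = 2π·50 = 314.2 rad/s.
Step 2 — Component impedances:
  Z1: Z = R = 1260 Ω
  Z2: Z = 1/(jωC) = -j/(ω·C) = 0 - j319.3 Ω
  Z3: Z = 1/(jωC) = -j/(ω·C) = 0 - j3.183e+04 Ω
Step 3 — With open output, the series arm Z2 and the output shunt Z3 appear in series to ground: Z2 + Z3 = 0 - j3.215e+04 Ω.
Step 4 — Parallel with input shunt Z1: Z_in = Z1 || (Z2 + Z3) = 1258 - j49.3 Ω = 1259∠-2.2° Ω.
Step 5 — Source phasor: V = 19.3∠68.9° V = 6.948 + j18.01 V.
Step 6 — Ohm's law: I = V / Z_total = (6.948 + j18.01) / (1258 - j49.3) = 0.004954 + j0.01451 A.
Step 7 — Convert to polar: |I| = 0.01533 A, ∠I = 71.1°.

I = 0.01533∠71.1° A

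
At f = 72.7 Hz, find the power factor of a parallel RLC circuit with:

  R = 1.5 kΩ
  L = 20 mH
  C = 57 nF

Step 1 — Angular frequency: ω = 2π·f = 2π·72.7 = 456.8 rad/s.
Step 2 — Component impedances:
  R: Z = R = 1500 Ω
  L: Z = jωL = j·456.8·0.02 = 0 + j9.136 Ω
  C: Z = 1/(jωC) = -j/(ω·C) = 0 - j3.841e+04 Ω
Step 3 — Parallel combination: 1/Z_total = 1/R + 1/L + 1/C; Z_total = 0.05567 + j9.138 Ω = 9.138∠89.7° Ω.
Step 4 — Power factor: PF = cos(φ) = Re(Z)/|Z| = 0.05567/9.138 = 0.006092.
Step 5 — Type: Im(Z) = 9.138 ⇒ lagging (phase φ = 89.7°).

PF = 0.006092 (lagging, φ = 89.7°)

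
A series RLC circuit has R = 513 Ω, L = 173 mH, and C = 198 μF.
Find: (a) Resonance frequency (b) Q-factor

Step 1 — Resonance condition Im(Z)=0 gives ω₀ = 1/√(LC).
Step 2 — ω₀ = 1/√(0.173·0.000198) = 170.9 rad/s.
Step 3 — f₀ = ω₀/(2π) = 27.19 Hz.
Step 4 — Series Q: Q = ω₀L/R = 170.9·0.173/513 = 0.05762.

(a) f₀ = 27.19 Hz  (b) Q = 0.05762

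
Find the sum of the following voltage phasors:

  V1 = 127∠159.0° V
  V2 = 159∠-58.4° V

Step 1 — Convert each phasor to rectangular form:
  V1 = 127·(cos(159.0°) + j·sin(159.0°)) = -118.6 + j45.51 V
  V2 = 159·(cos(-58.4°) + j·sin(-58.4°)) = 83.31 - j135.4 V
Step 2 — Sum components: V_total = -35.25 - j89.91 V.
Step 3 — Convert to polar: |V_total| = 96.58 V, ∠V_total = -111.4°.

V_total = 96.58∠-111.4° V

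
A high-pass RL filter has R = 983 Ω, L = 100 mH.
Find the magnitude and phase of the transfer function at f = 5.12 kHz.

Step 1 — Angular frequency: ω = 2π·5120 = 3.217e+04 rad/s.
Step 2 — Transfer function: H(jω) = jωL/(R + jωL).
Step 3 — Numerator jωL = j·3217; denominator R + jωL = 983 + j3217.
Step 4 — H = 0.9146 + j0.2795.
Step 5 — Magnitude: |H| = 0.9563 (-0.4 dB); phase: φ = 17.0°.

|H| = 0.9563 (-0.4 dB), φ = 17.0°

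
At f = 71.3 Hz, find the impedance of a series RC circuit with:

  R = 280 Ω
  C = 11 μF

Step 1 — Angular frequency: ω = 2π·f = 2π·71.3 = 448 rad/s.
Step 2 — Component impedances:
  R: Z = R = 280 Ω
  C: Z = 1/(jωC) = -j/(ω·C) = 0 - j202.9 Ω
Step 3 — Series combination: Z_total = R + C = 280 - j202.9 Ω = 345.8∠-35.9° Ω.

Z = 280 - j202.9 Ω = 345.8∠-35.9° Ω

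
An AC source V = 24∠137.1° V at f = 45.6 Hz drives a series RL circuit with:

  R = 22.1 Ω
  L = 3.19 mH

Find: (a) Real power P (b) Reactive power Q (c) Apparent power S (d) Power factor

Step 1 — Angular frequency: ω = 2π·f = 2π·45.6 = 286.5 rad/s.
Step 2 — Component impedances:
  R: Z = R = 22.1 Ω
  L: Z = jωL = j·286.5·0.00319 = 0 + j0.914 Ω
Step 3 — Series combination: Z_total = R + L = 22.1 + j0.914 Ω = 22.12∠2.4° Ω.
Step 4 — Source phasor: V = 24∠137.1° V = -17.58 + j16.34 V.
Step 5 — Current: I = V / Z = -0.7636 + j0.7708 A = 1.085∠134.7° A.
Step 6 — Complex power: S = V·I* = 26.02 + j1.076 VA.
Step 7 — Real power: P = Re(S) = 26.02 W.
Step 8 — Reactive power: Q = Im(S) = 1.076 VAR.
Step 9 — Apparent power: |S| = 26.04 VA.
Step 10 — Power factor: PF = P/|S| = 0.9991 (lagging).

(a) P = 26.02 W  (b) Q = 1.076 VAR  (c) S = 26.04 VA  (d) PF = 0.9991 (lagging)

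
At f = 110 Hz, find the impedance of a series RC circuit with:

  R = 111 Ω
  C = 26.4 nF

Step 1 — Angular frequency: ω = 2π·f = 2π·110 = 691.2 rad/s.
Step 2 — Component impedances:
  R: Z = R = 111 Ω
  C: Z = 1/(jωC) = -j/(ω·C) = 0 - j5.481e+04 Ω
Step 3 — Series combination: Z_total = R + C = 111 - j5.481e+04 Ω = 5.481e+04∠-89.9° Ω.

Z = 111 - j5.481e+04 Ω = 5.481e+04∠-89.9° Ω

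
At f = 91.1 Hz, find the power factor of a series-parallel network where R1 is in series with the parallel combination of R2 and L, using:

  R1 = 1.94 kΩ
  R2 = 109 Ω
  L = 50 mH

Step 1 — Angular frequency: ω = 2π·f = 2π·91.1 = 572.4 rad/s.
Step 2 — Component impedances:
  R1: Z = R = 1940 Ω
  R2: Z = R = 109 Ω
  L: Z = jωL = j·572.4·0.05 = 0 + j28.62 Ω
Step 3 — Parallel branch: R2 || L = 1/(1/R2 + 1/L) = 7.03 + j26.77 Ω.
Step 4 — Series with R1: Z_total = R1 + (R2 || L) = 1947 + j26.77 Ω = 1947∠0.8° Ω.
Step 5 — Power factor: PF = cos(φ) = Re(Z)/|Z| = 1947/1947.2 = 0.9999.
Step 6 — Type: Im(Z) = 26.77 ⇒ lagging (phase φ = 0.8°).

PF = 0.9999 (lagging, φ = 0.8°)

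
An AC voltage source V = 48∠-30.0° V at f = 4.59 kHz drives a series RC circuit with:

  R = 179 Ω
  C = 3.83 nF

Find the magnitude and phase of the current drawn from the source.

Step 1 — Angular frequency: ω = 2π·f = 2π·4590 = 2.884e+04 rad/s.
Step 2 — Component impedances:
  R: Z = R = 179 Ω
  C: Z = 1/(jωC) = -j/(ω·C) = 0 - j9053 Ω
Step 3 — Series combination: Z_total = R + C = 179 - j9053 Ω = 9055∠-88.9° Ω.
Step 4 — Source phasor: V = 48∠-30.0° V = 41.57 - j24 V.
Step 5 — Ohm's law: I = V / Z_total = (41.57 - j24) / (179 - j9053) = 0.002741 + j0.004537 A.
Step 6 — Convert to polar: |I| = 0.005301 A, ∠I = 58.9°.

I = 0.005301∠58.9° A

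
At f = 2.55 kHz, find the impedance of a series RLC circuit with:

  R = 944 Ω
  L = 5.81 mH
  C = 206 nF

Step 1 — Angular frequency: ω = 2π·f = 2π·2550 = 1.602e+04 rad/s.
Step 2 — Component impedances:
  R: Z = R = 944 Ω
  L: Z = jωL = j·1.602e+04·0.00581 = 0 + j93.09 Ω
  C: Z = 1/(jωC) = -j/(ω·C) = 0 - j303 Ω
Step 3 — Series combination: Z_total = R + L + C = 944 - j209.9 Ω = 967.1∠-12.5° Ω.

Z = 944 - j209.9 Ω = 967.1∠-12.5° Ω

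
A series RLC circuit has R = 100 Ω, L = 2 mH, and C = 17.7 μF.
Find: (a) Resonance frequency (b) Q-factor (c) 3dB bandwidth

Step 1 — Resonance condition Im(Z)=0 gives ω₀ = 1/√(LC).
Step 2 — ω₀ = 1/√(0.002·1.77e-05) = 5315 rad/s.
Step 3 — f₀ = ω₀/(2π) = 845.9 Hz.
Step 4 — Series Q: Q = ω₀L/R = 5315·0.002/100 = 0.1063.
Step 5 — 3dB bandwidth: Δω = ω₀/Q = 5e+04 rad/s; BW = Δω/(2π) = 7958 Hz.

(a) f₀ = 845.9 Hz  (b) Q = 0.1063  (c) BW = 7958 Hz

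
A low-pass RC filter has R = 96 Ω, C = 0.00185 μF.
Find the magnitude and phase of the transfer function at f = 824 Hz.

Step 1 — Angular frequency: ω = 2π·824 = 5177 rad/s.
Step 2 — Transfer function: H(jω) = 1/(1 + jωRC).
Step 3 — Denominator: 1 + jωRC = 1 + j·5177·96·1.85e-09 = 1 + j0.0009195.
Step 4 — H = 1 - j0.0009195.
Step 5 — Magnitude: |H| = 1 (-0.0 dB); phase: φ = -0.1°.

|H| = 1 (-0.0 dB), φ = -0.1°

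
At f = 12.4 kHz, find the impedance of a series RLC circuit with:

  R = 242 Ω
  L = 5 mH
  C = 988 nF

Step 1 — Angular frequency: ω = 2π·f = 2π·1.24e+04 = 7.791e+04 rad/s.
Step 2 — Component impedances:
  R: Z = R = 242 Ω
  L: Z = jωL = j·7.791e+04·0.005 = 0 + j389.6 Ω
  C: Z = 1/(jωC) = -j/(ω·C) = 0 - j12.99 Ω
Step 3 — Series combination: Z_total = R + L + C = 242 + j376.6 Ω = 447.6∠57.3° Ω.

Z = 242 + j376.6 Ω = 447.6∠57.3° Ω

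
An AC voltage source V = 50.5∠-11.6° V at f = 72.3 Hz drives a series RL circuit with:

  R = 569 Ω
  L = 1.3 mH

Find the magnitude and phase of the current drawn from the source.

Step 1 — Angular frequency: ω = 2π·f = 2π·72.3 = 454.3 rad/s.
Step 2 — Component impedances:
  R: Z = R = 569 Ω
  L: Z = jωL = j·454.3·0.0013 = 0 + j0.5906 Ω
Step 3 — Series combination: Z_total = R + L = 569 + j0.5906 Ω = 569∠0.1° Ω.
Step 4 — Source phasor: V = 50.5∠-11.6° V = 49.47 - j10.15 V.
Step 5 — Ohm's law: I = V / Z_total = (49.47 - j10.15) / (569 + j0.5906) = 0.08692 - j0.01794 A.
Step 6 — Convert to polar: |I| = 0.08875 A, ∠I = -11.7°.

I = 0.08875∠-11.7° A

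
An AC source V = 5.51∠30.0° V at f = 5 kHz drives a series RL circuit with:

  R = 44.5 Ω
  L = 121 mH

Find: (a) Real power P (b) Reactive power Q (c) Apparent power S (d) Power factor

Step 1 — Angular frequency: ω = 2π·f = 2π·5000 = 3.142e+04 rad/s.
Step 2 — Component impedances:
  R: Z = R = 44.5 Ω
  L: Z = jωL = j·3.142e+04·0.121 = 0 + j3801 Ω
Step 3 — Series combination: Z_total = R + L = 44.5 + j3801 Ω = 3802∠89.3° Ω.
Step 4 — Source phasor: V = 5.51∠30.0° V = 4.772 + j2.755 V.
Step 5 — Current: I = V / Z = 0.0007393 - j0.001247 A = 0.001449∠-59.3° A.
Step 6 — Complex power: S = V·I* = 9.348e-05 + j0.007986 VA.
Step 7 — Real power: P = Re(S) = 9.348e-05 W.
Step 8 — Reactive power: Q = Im(S) = 0.007986 VAR.
Step 9 — Apparent power: |S| = 0.007986 VA.
Step 10 — Power factor: PF = P/|S| = 0.01171 (lagging).

(a) P = 9.348e-05 W  (b) Q = 0.007986 VAR  (c) S = 0.007986 VA  (d) PF = 0.01171 (lagging)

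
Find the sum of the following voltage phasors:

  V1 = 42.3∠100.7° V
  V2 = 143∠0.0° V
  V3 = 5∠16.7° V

Step 1 — Convert each phasor to rectangular form:
  V1 = 42.3·(cos(100.7°) + j·sin(100.7°)) = -7.854 + j41.56 V
  V2 = 143·(cos(0.0°) + j·sin(0.0°)) = 143 V
  V3 = 5·(cos(16.7°) + j·sin(16.7°)) = 4.789 + j1.437 V
Step 2 — Sum components: V_total = 139.9 + j43 V.
Step 3 — Convert to polar: |V_total| = 146.4 V, ∠V_total = 17.1°.

V_total = 146.4∠17.1° V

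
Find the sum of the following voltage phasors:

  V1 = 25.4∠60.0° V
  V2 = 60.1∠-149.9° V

Step 1 — Convert each phasor to rectangular form:
  V1 = 25.4·(cos(60.0°) + j·sin(60.0°)) = 12.7 + j22 V
  V2 = 60.1·(cos(-149.9°) + j·sin(-149.9°)) = -52 - j30.14 V
Step 2 — Sum components: V_total = -39.3 - j8.144 V.
Step 3 — Convert to polar: |V_total| = 40.13 V, ∠V_total = -168.3°.

V_total = 40.13∠-168.3° V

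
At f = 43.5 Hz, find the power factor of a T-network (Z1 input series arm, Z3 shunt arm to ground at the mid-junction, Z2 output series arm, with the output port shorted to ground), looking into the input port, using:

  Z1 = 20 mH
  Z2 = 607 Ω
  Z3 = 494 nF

Step 1 — Angular frequency: ω = 2π·f = 2π·43.5 = 273.3 rad/s.
Step 2 — Component impedances:
  Z1: Z = jωL = j·273.3·0.02 = 0 + j5.466 Ω
  Z2: Z = R = 607 Ω
  Z3: Z = 1/(jωC) = -j/(ω·C) = 0 - j7406 Ω
Step 3 — With the output port shorted to ground, the output series arm Z2 runs from the junction to ground; the shunt arm Z3 also runs from the junction to ground. They appear in parallel: Z3 || Z2 = 603 - j49.42 Ω.
Step 4 — Series with input arm Z1: Z_in = Z1 + (Z3 || Z2) = 603 - j43.95 Ω = 604.5∠-4.2° Ω.
Step 5 — Power factor: PF = cos(φ) = Re(Z)/|Z| = 602.95/604.55 = 0.9974.
Step 6 — Type: Im(Z) = -43.95 ⇒ leading (phase φ = -4.2°).

PF = 0.9974 (leading, φ = -4.2°)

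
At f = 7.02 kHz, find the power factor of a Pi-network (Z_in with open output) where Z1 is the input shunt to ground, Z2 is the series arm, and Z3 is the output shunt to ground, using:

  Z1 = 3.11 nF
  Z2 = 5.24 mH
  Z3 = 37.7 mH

Step 1 — Angular frequency: ω = 2π·f = 2π·7020 = 4.411e+04 rad/s.
Step 2 — Component impedances:
  Z1: Z = 1/(jωC) = -j/(ω·C) = 0 - j7290 Ω
  Z2: Z = jωL = j·4.411e+04·0.00524 = 0 + j231.1 Ω
  Z3: Z = jωL = j·4.411e+04·0.0377 = 0 + j1663 Ω
Step 3 — With open output, the series arm Z2 and the output shunt Z3 appear in series to ground: Z2 + Z3 = 0 + j1894 Ω.
Step 4 — Parallel with input shunt Z1: Z_in = Z1 || (Z2 + Z3) = 0 + j2559 Ω = 2559∠90.0° Ω.
Step 5 — Power factor: PF = cos(φ) = Re(Z)/|Z| = -0/2559 = -0.
Step 6 — Type: Im(Z) = 2559 ⇒ lagging (phase φ = 90.0°).

PF = -0 (lagging, φ = 90.0°)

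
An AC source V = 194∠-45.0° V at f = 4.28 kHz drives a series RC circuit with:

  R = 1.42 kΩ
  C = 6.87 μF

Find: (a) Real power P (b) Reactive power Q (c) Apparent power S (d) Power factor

Step 1 — Angular frequency: ω = 2π·f = 2π·4280 = 2.689e+04 rad/s.
Step 2 — Component impedances:
  R: Z = R = 1420 Ω
  C: Z = 1/(jωC) = -j/(ω·C) = 0 - j5.413 Ω
Step 3 — Series combination: Z_total = R + C = 1420 - j5.413 Ω = 1420∠-0.2° Ω.
Step 4 — Source phasor: V = 194∠-45.0° V = 137.2 - j137.2 V.
Step 5 — Current: I = V / Z = 0.09697 - j0.09624 A = 0.1366∠-44.8° A.
Step 6 — Complex power: S = V·I* = 26.5 - j0.101 VA.
Step 7 — Real power: P = Re(S) = 26.5 W.
Step 8 — Reactive power: Q = Im(S) = -0.101 VAR.
Step 9 — Apparent power: |S| = 26.5 VA.
Step 10 — Power factor: PF = P/|S| = 1 (leading).

(a) P = 26.5 W  (b) Q = -0.101 VAR  (c) S = 26.5 VA  (d) PF = 1 (leading)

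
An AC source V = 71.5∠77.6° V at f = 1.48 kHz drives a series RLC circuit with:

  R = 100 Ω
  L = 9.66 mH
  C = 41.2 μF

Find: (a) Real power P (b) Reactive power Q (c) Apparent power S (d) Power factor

Step 1 — Angular frequency: ω = 2π·f = 2π·1480 = 9299 rad/s.
Step 2 — Component impedances:
  R: Z = R = 100 Ω
  L: Z = jωL = j·9299·0.00966 = 0 + j89.83 Ω
  C: Z = 1/(jωC) = -j/(ω·C) = 0 - j2.61 Ω
Step 3 — Series combination: Z_total = R + L + C = 100 + j87.22 Ω = 132.7∠41.1° Ω.
Step 4 — Source phasor: V = 71.5∠77.6° V = 15.35 + j69.83 V.
Step 5 — Current: I = V / Z = 0.4331 + j0.3206 A = 0.5388∠36.5° A.
Step 6 — Complex power: S = V·I* = 29.03 + j25.32 VA.
Step 7 — Real power: P = Re(S) = 29.03 W.
Step 8 — Reactive power: Q = Im(S) = 25.32 VAR.
Step 9 — Apparent power: |S| = 38.53 VA.
Step 10 — Power factor: PF = P/|S| = 0.7536 (lagging).

(a) P = 29.03 W  (b) Q = 25.32 VAR  (c) S = 38.53 VA  (d) PF = 0.7536 (lagging)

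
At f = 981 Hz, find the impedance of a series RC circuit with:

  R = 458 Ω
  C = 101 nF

Step 1 — Angular frequency: ω = 2π·f = 2π·981 = 6164 rad/s.
Step 2 — Component impedances:
  R: Z = R = 458 Ω
  C: Z = 1/(jωC) = -j/(ω·C) = 0 - j1606 Ω
Step 3 — Series combination: Z_total = R + C = 458 - j1606 Ω = 1670∠-74.1° Ω.

Z = 458 - j1606 Ω = 1670∠-74.1° Ω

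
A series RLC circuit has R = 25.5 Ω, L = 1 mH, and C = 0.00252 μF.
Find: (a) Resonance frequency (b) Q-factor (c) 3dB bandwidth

Step 1 — Resonance condition Im(Z)=0 gives ω₀ = 1/√(LC).
Step 2 — ω₀ = 1/√(0.001·2.52e-09) = 6.299e+05 rad/s.
Step 3 — f₀ = ω₀/(2π) = 1.003e+05 Hz.
Step 4 — Series Q: Q = ω₀L/R = 6.299e+05·0.001/25.5 = 24.7.
Step 5 — 3dB bandwidth: Δω = ω₀/Q = 2.55e+04 rad/s; BW = Δω/(2π) = 4058 Hz.

(a) f₀ = 1.003e+05 Hz  (b) Q = 24.7  (c) BW = 4058 Hz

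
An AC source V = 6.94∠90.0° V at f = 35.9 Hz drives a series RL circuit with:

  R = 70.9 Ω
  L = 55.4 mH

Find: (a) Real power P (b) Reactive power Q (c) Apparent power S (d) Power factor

Step 1 — Angular frequency: ω = 2π·f = 2π·35.9 = 225.6 rad/s.
Step 2 — Component impedances:
  R: Z = R = 70.9 Ω
  L: Z = jωL = j·225.6·0.0554 = 0 + j12.5 Ω
Step 3 — Series combination: Z_total = R + L = 70.9 + j12.5 Ω = 71.99∠10.0° Ω.
Step 4 — Source phasor: V = 6.94∠90.0° V = 0 + j6.94 V.
Step 5 — Current: I = V / Z = 0.01673 + j0.09494 A = 0.0964∠80.0° A.
Step 6 — Complex power: S = V·I* = 0.6588 + j0.1161 VA.
Step 7 — Real power: P = Re(S) = 0.6588 W.
Step 8 — Reactive power: Q = Im(S) = 0.1161 VAR.
Step 9 — Apparent power: |S| = 0.669 VA.
Step 10 — Power factor: PF = P/|S| = 0.9848 (lagging).

(a) P = 0.6588 W  (b) Q = 0.1161 VAR  (c) S = 0.669 VA  (d) PF = 0.9848 (lagging)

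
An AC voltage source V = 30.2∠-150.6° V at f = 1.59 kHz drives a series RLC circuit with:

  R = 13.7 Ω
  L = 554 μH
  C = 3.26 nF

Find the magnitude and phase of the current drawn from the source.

Step 1 — Angular frequency: ω = 2π·f = 2π·1590 = 9990 rad/s.
Step 2 — Component impedances:
  R: Z = R = 13.7 Ω
  L: Z = jωL = j·9990·0.000554 = 0 + j5.535 Ω
  C: Z = 1/(jωC) = -j/(ω·C) = 0 - j3.07e+04 Ω
Step 3 — Series combination: Z_total = R + L + C = 13.7 - j3.07e+04 Ω = 3.07e+04∠-90.0° Ω.
Step 4 — Source phasor: V = 30.2∠-150.6° V = -26.31 - j14.83 V.
Step 5 — Ohm's law: I = V / Z_total = (-26.31 - j14.83) / (13.7 - j3.07e+04) = 0.0004825 - j0.0008573 A.
Step 6 — Convert to polar: |I| = 0.0009837 A, ∠I = -60.6°.

I = 0.0009837∠-60.6° A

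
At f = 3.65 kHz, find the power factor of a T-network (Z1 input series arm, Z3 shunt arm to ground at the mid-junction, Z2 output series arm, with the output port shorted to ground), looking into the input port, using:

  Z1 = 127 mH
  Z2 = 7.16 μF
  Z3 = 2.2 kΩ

Step 1 — Angular frequency: ω = 2π·f = 2π·3650 = 2.293e+04 rad/s.
Step 2 — Component impedances:
  Z1: Z = jωL = j·2.293e+04·0.127 = 0 + j2913 Ω
  Z2: Z = 1/(jωC) = -j/(ω·C) = 0 - j6.09 Ω
  Z3: Z = R = 2200 Ω
Step 3 — With the output port shorted to ground, the output series arm Z2 runs from the junction to ground; the shunt arm Z3 also runs from the junction to ground. They appear in parallel: Z3 || Z2 = 0.01686 - j6.09 Ω.
Step 4 — Series with input arm Z1: Z_in = Z1 + (Z3 || Z2) = 0.01686 + j2906 Ω = 2906∠90.0° Ω.
Step 5 — Power factor: PF = cos(φ) = Re(Z)/|Z| = 0.016858/2906.5 = 5.8e-06.
Step 6 — Type: Im(Z) = 2906 ⇒ lagging (phase φ = 90.0°).

PF = 5.8e-06 (lagging, φ = 90.0°)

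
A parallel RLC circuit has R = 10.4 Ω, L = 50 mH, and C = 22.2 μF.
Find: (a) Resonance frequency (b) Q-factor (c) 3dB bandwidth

Step 1 — Resonance: ω₀ = 1/√(LC) = 1/√(0.05·2.22e-05) = 949.2 rad/s.
Step 2 — f₀ = ω₀/(2π) = 151.1 Hz.
Step 3 — Parallel Q: Q = R/(ω₀L) = 10.4/(949.2·0.05) = 0.2191.
Step 4 — Bandwidth: Δω = ω₀/Q = 4331 rad/s; BW = Δω/(2π) = 689.3 Hz.

(a) f₀ = 151.1 Hz  (b) Q = 0.2191  (c) BW = 689.3 Hz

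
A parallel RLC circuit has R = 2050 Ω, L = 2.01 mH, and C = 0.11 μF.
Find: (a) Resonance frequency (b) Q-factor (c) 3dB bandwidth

Step 1 — Resonance: ω₀ = 1/√(LC) = 1/√(0.00201·1.1e-07) = 6.725e+04 rad/s.
Step 2 — f₀ = ω₀/(2π) = 1.07e+04 Hz.
Step 3 — Parallel Q: Q = R/(ω₀L) = 2050/(6.725e+04·0.00201) = 15.17.
Step 4 — Bandwidth: Δω = ω₀/Q = 4435 rad/s; BW = Δω/(2π) = 705.8 Hz.

(a) f₀ = 1.07e+04 Hz  (b) Q = 15.17  (c) BW = 705.8 Hz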